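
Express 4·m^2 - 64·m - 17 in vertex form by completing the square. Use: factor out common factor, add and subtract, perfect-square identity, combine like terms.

4(m - 8)^2 - 273

4·m^2 - 64·m - 17
= 4(m^2 - 16·m) - 17    [factor out 4 from the m-terms]
= 4(m^2 - 16·m + 64 - 64) - 17    [add and subtract 64 inside the bracket]
= 4(m - 8)^2 - 256 - 17    [perfect-square identity]
= 4(m - 8)^2 - 273    [combine constants]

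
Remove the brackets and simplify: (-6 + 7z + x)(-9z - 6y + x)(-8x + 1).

-434xz + 54z - 294xy + 36y + 49x^2 - 6x + 504xz^2 - 63z^2 + 336xyz - 42yz + 16x^2z + 48x^2y - 8x^3

(-6 + 7z + x)(-9z - 6y + x)(-8x + 1)
= (54z + 36y - 6x - 63z^2 - 42yz + 7xz - 9xz - 6xy + x^2)(-8x + 1)    [distributive law]
= (54z + 36y - 6x - 63z^2 - 42yz - 2xz - 6xy + x^2)(-8x + 1)    [combine like terms]
= -432xz + 54z - 288xy + 36y + 48x^2 - 6x + 504xz^2 - 63z^2 + 336xyz - 42yz + 16x^2z - 2xz + 48x^2y - 6xy - 8x^3 + x^2    [distributive law]
= -434xz + 54z - 294xy + 36y + 49x^2 - 6x + 504xz^2 - 63z^2 + 336xyz - 42yz + 16x^2z + 48x^2y - 8x^3    [combine like terms]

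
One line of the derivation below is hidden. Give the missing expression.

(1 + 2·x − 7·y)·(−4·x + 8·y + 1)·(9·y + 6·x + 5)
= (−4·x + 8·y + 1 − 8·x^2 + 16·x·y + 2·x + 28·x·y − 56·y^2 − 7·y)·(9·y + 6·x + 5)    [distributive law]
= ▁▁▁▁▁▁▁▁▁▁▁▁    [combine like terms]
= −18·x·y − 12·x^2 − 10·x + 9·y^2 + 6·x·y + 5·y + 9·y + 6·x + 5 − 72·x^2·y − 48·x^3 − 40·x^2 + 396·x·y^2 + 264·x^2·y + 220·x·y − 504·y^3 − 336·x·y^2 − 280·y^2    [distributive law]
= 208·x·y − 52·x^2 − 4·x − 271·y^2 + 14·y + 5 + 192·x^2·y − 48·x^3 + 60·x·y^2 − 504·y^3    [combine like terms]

Applying combine like terms to the line above:

(−2·x + y + 1 − 8·x^2 + 44·x·y − 56·y^2)·(9·y + 6·x + 5)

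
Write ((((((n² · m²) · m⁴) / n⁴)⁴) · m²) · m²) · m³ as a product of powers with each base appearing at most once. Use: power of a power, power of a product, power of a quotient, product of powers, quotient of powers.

((((((n² · m²) · m⁴) / n⁴)⁴) · m²) · m²) · m³
= ((((((n² · m²) · m⁴)⁴) / ((n⁴)⁴)) · m²) · m²) · m³    [power of a quotient]
= ((((((n² · m²)⁴) · ((m⁴)⁴)) / ((n⁴)⁴)) · m²) · m²) · m³    [power of a product]
= (((((((n²)⁴) · ((m²)⁴)) · ((m⁴)⁴)) / ((n⁴)⁴)) · m²) · m²) · m³    [power of a product]
= (((((n⁸ · ((m²)⁴)) · ((m⁴)⁴)) / ((n⁴)⁴)) · m²) · m²) · m³    [power of a power]
= (((((n⁸ · m⁸) · ((m⁴)⁴)) / ((n⁴)⁴)) · m²) · m²) · m³    [power of a power]
= (((((n⁸ · m⁸) · m¹⁶) / ((n⁴)⁴)) · m²) · m²) · m³    [power of a power]
= (((((n⁸ · m⁸) · m¹⁶) / n¹⁶) · m²) · m²) · m³    [power of a power]
= m³¹·n⁻⁸    [quotient of powers; product of powers]

m³¹·n⁻⁸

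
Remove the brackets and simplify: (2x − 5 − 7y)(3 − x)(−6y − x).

(2x − 5 − 7y)(3 − x)(−6y − x)
= (6x − 2x^2 − 15 + 5x − 21y + 7xy)(−6y − x)    [distributive law]
= (11x − 2x^2 − 15 − 21y + 7xy)(−6y − x)    [combine like terms]
= −66xy − 11x^2 + 12x^2y + 2x^3 + 90y + 15x + 126y^2 + 21xy − 42xy^2 − 7x^2y    [distributive law]
= −45xy − 11x^2 + 5x^2y + 2x^3 + 90y + 15x + 126y^2 − 42xy^2    [combine like terms]

−45xy − 11x^2 + 5x^2y + 2x^3 + 90y + 15x + 126y^2 − 42xy^2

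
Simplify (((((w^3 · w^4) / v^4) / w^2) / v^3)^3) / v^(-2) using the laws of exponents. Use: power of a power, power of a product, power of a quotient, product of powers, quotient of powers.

v^(-19)w^15

(((((w^3 · w^4) / v^4) / w^2) / v^3)^3) / v^(-2)
= (((((w^3 · w^4) / v^4) / w^2)^3) / ((v^3)^3)) / v^(-2)    [power of a quotient]
= (((((w^3 · w^4) / v^4)^3) / ((w^2)^3)) / ((v^3)^3)) / v^(-2)    [power of a quotient]
= (((((w^3 · w^4)^3) / ((v^4)^3)) / ((w^2)^3)) / ((v^3)^3)) / v^(-2)    [power of a quotient]
= ((((((w^3)^3) · ((w^4)^3)) / ((v^4)^3)) / ((w^2)^3)) / ((v^3)^3)) / v^(-2)    [power of a product]
= ((((w^9 · ((w^4)^3)) / ((v^4)^3)) / ((w^2)^3)) / ((v^3)^3)) / v^(-2)    [power of a power]
= ((((w^9 · w^12) / ((v^4)^3)) / ((w^2)^3)) / ((v^3)^3)) / v^(-2)    [power of a power]
= (((w^21 / ((v^4)^3)) / ((w^2)^3)) / ((v^3)^3)) / v^(-2)    [product of powers]
= (((w^21 / v^12) / ((w^2)^3)) / ((v^3)^3)) / v^(-2)    [power of a power]
= (((w^21 / v^12) / w^6) / ((v^3)^3)) / v^(-2)    [power of a power]
= (((w^21 / v^12) / w^6) / v^9) / v^(-2)    [power of a power]
= v^(-19)w^15    [quotient of powers; product of powers]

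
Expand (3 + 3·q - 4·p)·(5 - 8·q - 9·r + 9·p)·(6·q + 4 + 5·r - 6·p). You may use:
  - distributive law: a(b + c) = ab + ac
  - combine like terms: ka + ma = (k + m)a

54·q + 60 - 33·r - 62·p - 150·q² - 315·q·r + 332·p·q - 135·r² + 341·p·r - 186·p² - 144·q³ - 282·q²·r + 498·p·q² - 135·q·r² + 673·p·q·r - 570·p²·q + 180·p·r² - 396·p²·r + 216·p³

(3 + 3·q - 4·p)·(5 - 8·q - 9·r + 9·p)·(6·q + 4 + 5·r - 6·p)
= (15 - 24·q - 27·r + 27·p + 15·q - 24·q² - 27·q·r + 27·p·q - 20·p + 32·p·q + 36·p·r - 36·p²)·(6·q + 4 + 5·r - 6·p)    [distributive law]
= (15 - 9·q - 27·r + 7·p - 24·q² - 27·q·r + 59·p·q + 36·p·r - 36·p²)·(6·q + 4 + 5·r - 6·p)    [combine like terms]
= 90·q + 60 + 75·r - 90·p - 54·q² - 36·q - 45·q·r + 54·p·q - 162·q·r - 108·r - 135·r² + 162·p·r + 42·p·q + 28·p + 35·p·r - 42·p² - 144·q³ - 96·q² - 120·q²·r + 144·p·q² - 162·q²·r - 108·q·r - 135·q·r² + 162·p·q·r + 354·p·q² + 236·p·q + 295·p·q·r - 354·p²·q + 216·p·q·r + 144·p·r + 180·p·r² - 216·p²·r - 216·p²·q - 144·p² - 180·p²·r + 216·p³    [distributive law]
= 54·q + 60 - 33·r - 62·p - 150·q² - 315·q·r + 332·p·q - 135·r² + 341·p·r - 186·p² - 144·q³ - 282·q²·r + 498·p·q² - 135·q·r² + 673·p·q·r - 570·p²·q + 180·p·r² - 396·p²·r + 216·p³    [combine like terms]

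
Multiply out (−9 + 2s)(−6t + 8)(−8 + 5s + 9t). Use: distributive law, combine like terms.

(−9 + 2s)(−6t + 8)(−8 + 5s + 9t)
= (54t − 72 − 12st + 16s)(−8 + 5s + 9t)    [distributive law]
= −432t + 270st + 486t² + 576 − 360s − 648t + 96st − 60s²t − 108st² − 128s + 80s² + 144st    [distributive law]
= −1080t + 510st + 486t² + 576 − 488s − 60s²t − 108st² + 80s²    [combine like terms]

−1080t + 510st + 486t² + 576 − 488s − 60s²t − 108st² + 80s²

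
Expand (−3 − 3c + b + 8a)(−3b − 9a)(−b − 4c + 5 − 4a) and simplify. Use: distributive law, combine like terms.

−24b^2 + 9bc + 45b − 228ab + 27ac + 135a − 468a^2 + 3b^2c − 36bc^2 + 69abc − 108ac^2 + 180a^2c + 3b^3 + 45ab^2 + 204a^2b + 288a^3

(−3 − 3c + b + 8a)(−3b − 9a)(−b − 4c + 5 − 4a)
= (9b + 27a + 9bc + 27ac − 3b^2 − 9ab − 24ab − 72a^2)(−b − 4c + 5 − 4a)    [distributive law]
= (9b + 27a + 9bc + 27ac − 3b^2 − 33ab − 72a^2)(−b − 4c + 5 − 4a)    [combine like terms]
= −9b^2 − 36bc + 45b − 36ab − 27ab − 108ac + 135a − 108a^2 − 9b^2c − 36bc^2 + 45bc − 36abc − 27abc − 108ac^2 + 135ac − 108a^2c + 3b^3 + 12b^2c − 15b^2 + 12ab^2 + 33ab^2 + 132abc − 165ab + 132a^2b + 72a^2b + 288a^2c − 360a^2 + 288a^3    [distributive law]
= −24b^2 + 9bc + 45b − 228ab + 27ac + 135a − 468a^2 + 3b^2c − 36bc^2 + 69abc − 108ac^2 + 180a^2c + 3b^3 + 45ab^2 + 204a^2b + 288a^3    [combine like terms]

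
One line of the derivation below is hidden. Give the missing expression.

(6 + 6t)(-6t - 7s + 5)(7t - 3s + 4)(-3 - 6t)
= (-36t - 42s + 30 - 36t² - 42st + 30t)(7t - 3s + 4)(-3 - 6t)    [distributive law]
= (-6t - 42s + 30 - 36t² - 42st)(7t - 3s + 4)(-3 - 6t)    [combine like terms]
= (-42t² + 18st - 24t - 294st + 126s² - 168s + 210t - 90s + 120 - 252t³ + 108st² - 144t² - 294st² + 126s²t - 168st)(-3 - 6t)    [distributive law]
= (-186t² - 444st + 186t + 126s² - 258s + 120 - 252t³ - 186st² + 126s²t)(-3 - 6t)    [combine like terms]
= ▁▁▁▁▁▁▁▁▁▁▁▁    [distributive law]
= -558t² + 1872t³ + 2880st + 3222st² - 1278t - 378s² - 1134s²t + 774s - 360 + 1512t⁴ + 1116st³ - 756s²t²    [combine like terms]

By distributive law:

558t² + 1116t³ + 1332st + 2664st² - 558t - 1116t² - 378s² - 756s²t + 774s + 1548st - 360 - 720t + 756t³ + 1512t⁴ + 558st² + 1116st³ - 378s²t - 756s²t²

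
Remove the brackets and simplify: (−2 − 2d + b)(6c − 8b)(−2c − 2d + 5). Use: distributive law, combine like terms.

24c^2 − 36cd − 60c − 2bc + 48bd + 80b + 24c^2d + 24cd^2 − 44bcd − 32bd^2 − 12bc^2 + 16b^2c + 16b^2d − 40b^2

(−2 − 2d + b)(6c − 8b)(−2c − 2d + 5)
= (−12c + 16b − 12cd + 16bd + 6bc − 8b^2)(−2c − 2d + 5)    [distributive law]
= 24c^2 + 24cd − 60c − 32bc − 32bd + 80b + 24c^2d + 24cd^2 − 60cd − 32bcd − 32bd^2 + 80bd − 12bc^2 − 12bcd + 30bc + 16b^2c + 16b^2d − 40b^2    [distributive law]
= 24c^2 − 36cd − 60c − 2bc + 48bd + 80b + 24c^2d + 24cd^2 − 44bcd − 32bd^2 − 12bc^2 + 16b^2c + 16b^2d − 40b^2    [combine like terms]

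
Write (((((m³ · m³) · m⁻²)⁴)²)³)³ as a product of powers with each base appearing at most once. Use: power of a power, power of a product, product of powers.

(((((m³ · m³) · m⁻²)⁴)²)³)³
= ((((m³ · m³) · m⁻²)⁴)²)⁹    [power of a power]
= (((m³ · m³) · m⁻²)⁴)¹⁸    [power of a power]
= ((m³ · m³) · m⁻²)⁷²    [power of a power]
= ((m³ · m³)⁷²) · ((m⁻²)⁷²)    [power of a product]
= (((m³)⁷²) · ((m³)⁷²)) · ((m⁻²)⁷²)    [power of a product]
= (m²¹⁶ · ((m³)⁷²)) · ((m⁻²)⁷²)    [power of a power]
= (m²¹⁶ · m²¹⁶) · ((m⁻²)⁷²)    [power of a power]
= m⁴³² · ((m⁻²)⁷²)    [product of powers]
= m⁴³² · m⁻¹⁴⁴    [power of a power]
= m²⁸⁸    [product of powers]

m²⁸⁸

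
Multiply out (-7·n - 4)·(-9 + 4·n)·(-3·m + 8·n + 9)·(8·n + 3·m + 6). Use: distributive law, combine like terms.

(-7·n - 4)·(-9 + 4·n)·(-3·m + 8·n + 9)·(8·n + 3·m + 6)
= (63·n - 28·n² + 36 - 16·n)·(-3·m + 8·n + 9)·(8·n + 3·m + 6)    [distributive law]
= (47·n - 28·n² + 36)·(-3·m + 8·n + 9)·(8·n + 3·m + 6)    [combine like terms]
= (-141·m·n + 376·n² + 423·n + 84·m·n² - 224·n³ - 252·n² - 108·m + 288·n + 324)·(8·n + 3·m + 6)    [distributive law]
= (-141·m·n + 124·n² + 711·n + 84·m·n² - 224·n³ - 108·m + 324)·(8·n + 3·m + 6)    [combine like terms]
= -1128·m·n² - 423·m²·n - 846·m·n + 992·n³ + 372·m·n² + 744·n² + 5688·n² + 2133·m·n + 4266·n + 672·m·n³ + 252·m²·n² + 504·m·n² - 1792·n⁴ - 672·m·n³ - 1344·n³ - 864·m·n - 324·m² - 648·m + 2592·n + 972·m + 1944    [distributive law]
= -252·m·n² - 423·m²·n + 423·m·n - 352·n³ + 6432·n² + 6858·n + 252·m²·n² - 1792·n⁴ - 324·m² + 324·m + 1944    [combine like terms]

-252·m·n² - 423·m²·n + 423·m·n - 352·n³ + 6432·n² + 6858·n + 252·m²·n² - 1792·n⁴ - 324·m² + 324·m + 1944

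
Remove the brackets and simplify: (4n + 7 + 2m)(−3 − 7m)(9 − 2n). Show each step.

(4n + 7 + 2m)(−3 − 7m)(9 − 2n)
= (−12n − 28mn − 21 − 49m − 6m − 14m^2)(9 − 2n)    [distributive law]
= (−12n − 28mn − 21 − 55m − 14m^2)(9 − 2n)    [combine like terms]
= −108n + 24n^2 − 252mn + 56mn^2 − 189 + 42n − 495m + 110mn − 126m^2 + 28m^2n    [distributive law]
= −66n + 24n^2 − 142mn + 56mn^2 − 189 − 495m − 126m^2 + 28m^2n    [combine like terms]

−66n + 24n^2 − 142mn + 56mn^2 − 189 − 495m − 126m^2 + 28m^2n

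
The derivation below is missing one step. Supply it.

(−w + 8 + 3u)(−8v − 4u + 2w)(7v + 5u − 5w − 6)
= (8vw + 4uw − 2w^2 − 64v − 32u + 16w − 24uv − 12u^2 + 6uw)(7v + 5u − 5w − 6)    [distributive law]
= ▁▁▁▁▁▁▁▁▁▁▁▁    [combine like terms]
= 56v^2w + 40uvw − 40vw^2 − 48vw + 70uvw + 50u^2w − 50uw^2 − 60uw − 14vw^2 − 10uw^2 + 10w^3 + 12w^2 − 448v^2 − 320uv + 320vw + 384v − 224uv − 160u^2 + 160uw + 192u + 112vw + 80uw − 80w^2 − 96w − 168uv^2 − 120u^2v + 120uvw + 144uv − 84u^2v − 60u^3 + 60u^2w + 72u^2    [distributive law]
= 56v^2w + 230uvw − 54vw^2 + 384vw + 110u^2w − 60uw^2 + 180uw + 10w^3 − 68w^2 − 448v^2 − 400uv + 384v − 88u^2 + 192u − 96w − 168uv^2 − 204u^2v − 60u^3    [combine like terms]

After combine like terms, the bracketed line is:

(8vw + 10uw − 2w^2 − 64v − 32u + 16w − 24uv − 12u^2)(7v + 5u − 5w − 6)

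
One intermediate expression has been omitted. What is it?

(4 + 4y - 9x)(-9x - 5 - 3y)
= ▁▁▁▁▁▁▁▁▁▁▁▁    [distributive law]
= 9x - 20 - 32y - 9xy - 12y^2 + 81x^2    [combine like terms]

Applying distributive law to the line above:

-36x - 20 - 12y - 36xy - 20y - 12y^2 + 81x^2 + 45x + 27xy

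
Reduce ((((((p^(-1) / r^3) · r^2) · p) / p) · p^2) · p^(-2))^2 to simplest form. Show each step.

((((((p^(-1) / r^3) · r^2) · p) / p) · p^2) · p^(-2))^2
= ((((((p^(-1) / r^3) · r^2) · p) / p) · p^2)^2) · ((p^(-2))^2)    [power of a product]
= ((((((p^(-1) / r^3) · r^2) · p) / p)^2) · ((p^2)^2)) · ((p^(-2))^2)    [power of a product]
= ((((((p^(-1) / r^3) · r^2) · p)^2) / (p^2)) · ((p^2)^2)) · ((p^(-2))^2)    [power of a quotient]
= ((((((p^(-1) / r^3) · r^2)^2) · (p^2)) / (p^2)) · ((p^2)^2)) · ((p^(-2))^2)    [power of a product]
= ((((((p^(-1) / r^3)^2) · ((r^2)^2)) · (p^2)) / (p^2)) · ((p^2)^2)) · ((p^(-2))^2)    [power of a product]
= (((((((p^(-1))^2) / ((r^3)^2)) · ((r^2)^2)) · (p^2)) / (p^2)) · ((p^2)^2)) · ((p^(-2))^2)    [power of a quotient]
= (((((p^(-2) / ((r^3)^2)) · ((r^2)^2)) · (p^2)) / (p^2)) · ((p^2)^2)) · ((p^(-2))^2)    [power of a power]
= (((((p^(-2) / r^6) · ((r^2)^2)) · (p^2)) / (p^2)) · ((p^2)^2)) · ((p^(-2))^2)    [power of a power]
= (((((p^(-2) / r^6) · r^4) · (p^2)) / (p^2)) · ((p^2)^2)) · ((p^(-2))^2)    [power of a power]
= (((((p^(-2) / r^6) · r^4) · p^2) / p^2) · p^4) · ((p^(-2))^2)    [power of a power]
= (((((p^(-2) / r^6) · r^4) · p^2) / p^2) · p^4) · p^(-4)    [power of a power]
= p^(-2)·r^(-2)    [quotient of powers; product of powers]

p^(-2)·r^(-2)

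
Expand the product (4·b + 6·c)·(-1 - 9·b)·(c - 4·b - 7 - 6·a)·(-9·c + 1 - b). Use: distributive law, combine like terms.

-3630·b·c^2 + 104·b·c - 2630·b^2·c + 240·b^2 - 124·b^3 + 28·b + 72·a·b·c + 24·a·b + 192·a·b^2 - 1566·b^2·c^2 - 1476·b^3·c - 144·b^4 - 2268·a·b^2·c - 216·a·b^3 + 54·c^3 - 384·c^2 + 42·c - 324·a·c^2 + 36·a·c + 486·b·c^3 - 2916·a·b·c^2

(4·b + 6·c)·(-1 - 9·b)·(c - 4·b - 7 - 6·a)·(-9·c + 1 - b)
= (-4·b - 36·b^2 - 6·c - 54·b·c)·(c - 4·b - 7 - 6·a)·(-9·c + 1 - b)    [distributive law]
= (-4·b·c + 16·b^2 + 28·b + 24·a·b - 36·b^2·c + 144·b^3 + 252·b^2 + 216·a·b^2 - 6·c^2 + 24·b·c + 42·c + 36·a·c - 54·b·c^2 + 216·b^2·c + 378·b·c + 324·a·b·c)·(-9·c + 1 - b)    [distributive law]
= (398·b·c + 268·b^2 + 28·b + 24·a·b + 180·b^2·c + 144·b^3 + 216·a·b^2 - 6·c^2 + 42·c + 36·a·c - 54·b·c^2 + 324·a·b·c)·(-9·c + 1 - b)    [combine like terms]
= -3582·b·c^2 + 398·b·c - 398·b^2·c - 2412·b^2·c + 268·b^2 - 268·b^3 - 252·b·c + 28·b - 28·b^2 - 216·a·b·c + 24·a·b - 24·a·b^2 - 1620·b^2·c^2 + 180·b^2·c - 180·b^3·c - 1296·b^3·c + 144·b^3 - 144·b^4 - 1944·a·b^2·c + 216·a·b^2 - 216·a·b^3 + 54·c^3 - 6·c^2 + 6·b·c^2 - 378·c^2 + 42·c - 42·b·c - 324·a·c^2 + 36·a·c - 36·a·b·c + 486·b·c^3 - 54·b·c^2 + 54·b^2·c^2 - 2916·a·b·c^2 + 324·a·b·c - 324·a·b^2·c    [distributive law]
= -3630·b·c^2 + 104·b·c - 2630·b^2·c + 240·b^2 - 124·b^3 + 28·b + 72·a·b·c + 24·a·b + 192·a·b^2 - 1566·b^2·c^2 - 1476·b^3·c - 144·b^4 - 2268·a·b^2·c - 216·a·b^3 + 54·c^3 - 384·c^2 + 42·c - 324·a·c^2 + 36·a·c + 486·b·c^3 - 2916·a·b·c^2    [combine like terms]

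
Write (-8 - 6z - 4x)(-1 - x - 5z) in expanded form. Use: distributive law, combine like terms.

8 + 12x + 46z + 26xz + 30z^2 + 4x^2

(-8 - 6z - 4x)(-1 - x - 5z)
= 8 + 8x + 40z + 6z + 6xz + 30z^2 + 4x + 4x^2 + 20xz    [distributive law]
= 8 + 12x + 46z + 26xz + 30z^2 + 4x^2    [combine like terms]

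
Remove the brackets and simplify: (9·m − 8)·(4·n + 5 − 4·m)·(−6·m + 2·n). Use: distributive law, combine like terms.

(9·m − 8)·(4·n + 5 − 4·m)·(−6·m + 2·n)
= (36·m·n + 45·m − 36·m² − 32·n − 40 + 32·m)·(−6·m + 2·n)    [distributive law]
= (36·m·n + 77·m − 36·m² − 32·n − 40)·(−6·m + 2·n)    [combine like terms]
= −216·m²·n + 72·m·n² − 462·m² + 154·m·n + 216·m³ − 72·m²·n + 192·m·n − 64·n² + 240·m − 80·n    [distributive law]
= −288·m²·n + 72·m·n² − 462·m² + 346·m·n + 216·m³ − 64·n² + 240·m − 80·n    [combine like terms]

−288·m²·n + 72·m·n² − 462·m² + 346·m·n + 216·m³ − 64·n² + 240·m − 80·n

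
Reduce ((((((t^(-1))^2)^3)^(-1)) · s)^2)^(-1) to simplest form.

s^(-2)t^(-12)

((((((t^(-1))^2)^3)^(-1)) · s)^2)^(-1)
= (((((t^(-1))^2)^3)^(-1)) · s)^(-2)    [power of a power]
= (((((t^(-1))^2)^3)^(-1))^(-2)) · (s^(-2))    [power of a product]
= ((((t^(-1))^2)^3)^2) · (s^(-2))    [power of a power]
= (((t^(-1))^2)^6) · (s^(-2))    [power of a power]
= ((t^(-1))^12) · (s^(-2))    [power of a power]
= t^(-12) · (s^(-2))    [power of a power]
= s^(-2)t^(-12)    [rearrange]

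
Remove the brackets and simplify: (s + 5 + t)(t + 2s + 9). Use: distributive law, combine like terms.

(s + 5 + t)(t + 2s + 9)
= st + 2s^2 + 9s + 5t + 10s + 45 + t^2 + 2st + 9t    [distributive law]
= 3st + 2s^2 + 19s + 14t + 45 + t^2    [combine like terms]

3st + 2s^2 + 19s + 14t + 45 + t^2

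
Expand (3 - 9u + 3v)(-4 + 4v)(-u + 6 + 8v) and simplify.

(3 - 9u + 3v)(-4 + 4v)(-u + 6 + 8v)
= (-12 + 12v + 36u - 36uv - 12v + 12v^2)(-u + 6 + 8v)    [distributive law]
= (-12 + 36u - 36uv + 12v^2)(-u + 6 + 8v)    [combine like terms]
= 12u - 72 - 96v - 36u^2 + 216u + 288uv + 36u^2v - 216uv - 288uv^2 - 12uv^2 + 72v^2 + 96v^3    [distributive law]
= 228u - 72 - 96v - 36u^2 + 72uv + 36u^2v - 300uv^2 + 72v^2 + 96v^3    [combine like terms]

228u - 72 - 96v - 36u^2 + 72uv + 36u^2v - 300uv^2 + 72v^2 + 96v^3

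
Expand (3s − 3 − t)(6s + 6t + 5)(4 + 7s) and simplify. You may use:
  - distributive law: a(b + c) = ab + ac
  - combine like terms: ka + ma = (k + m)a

51s² + 126s³ − 113st + 84s²t − 117s − 92t − 60 − 24t² − 42st²

(3s − 3 − t)(6s + 6t + 5)(4 + 7s)
= (18s² + 18st + 15s − 18s − 18t − 15 − 6st − 6t² − 5t)(4 + 7s)    [distributive law]
= (18s² + 12st − 3s − 23t − 15 − 6t²)(4 + 7s)    [combine like terms]
= 72s² + 126s³ + 48st + 84s²t − 12s − 21s² − 92t − 161st − 60 − 105s − 24t² − 42st²    [distributive law]
= 51s² + 126s³ − 113st + 84s²t − 117s − 92t − 60 − 24t² − 42st²    [combine like terms]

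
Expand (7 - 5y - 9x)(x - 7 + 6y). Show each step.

70x - 49 + 77y - 59xy - 30y^2 - 9x^2

(7 - 5y - 9x)(x - 7 + 6y)
= 7x - 49 + 42y - 5xy + 35y - 30y^2 - 9x^2 + 63x - 54xy    [distributive law]
= 70x - 49 + 77y - 59xy - 30y^2 - 9x^2    [combine like terms]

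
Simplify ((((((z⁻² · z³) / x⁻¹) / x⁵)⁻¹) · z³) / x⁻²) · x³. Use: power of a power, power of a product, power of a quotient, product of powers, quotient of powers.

((((((z⁻² · z³) / x⁻¹) / x⁵)⁻¹) · z³) / x⁻²) · x³
= ((((((z⁻² · z³) / x⁻¹)⁻¹) / ((x⁵)⁻¹)) · z³) / x⁻²) · x³    [power of a quotient]
= ((((((z⁻² · z³)⁻¹) / ((x⁻¹)⁻¹)) / ((x⁵)⁻¹)) · z³) / x⁻²) · x³    [power of a quotient]
= (((((((z⁻²)⁻¹) · ((z³)⁻¹)) / ((x⁻¹)⁻¹)) / ((x⁵)⁻¹)) · z³) / x⁻²) · x³    [power of a product]
= (((((z² · ((z³)⁻¹)) / ((x⁻¹)⁻¹)) / ((x⁵)⁻¹)) · z³) / x⁻²) · x³    [power of a power]
= (((((z² · z⁻³) / ((x⁻¹)⁻¹)) / ((x⁵)⁻¹)) · z³) / x⁻²) · x³    [power of a power]
= ((((z⁻¹ / ((x⁻¹)⁻¹)) / ((x⁵)⁻¹)) · z³) / x⁻²) · x³    [product of powers]
= ((((z⁻¹ / x) / ((x⁵)⁻¹)) · z³) / x⁻²) · x³    [power of a power]
= ((((z⁻¹ / x) / x⁻⁵) · z³) / x⁻²) · x³    [power of a power]
= x⁹·z²    [quotient of powers; product of powers]

x⁹·z²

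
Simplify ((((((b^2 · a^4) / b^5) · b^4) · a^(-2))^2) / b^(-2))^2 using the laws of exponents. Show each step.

((((((b^2 · a^4) / b^5) · b^4) · a^(-2))^2) / b^(-2))^2
= ((((((b^2 · a^4) / b^5) · b^4) · a^(-2))^2)^2) / ((b^(-2))^2)    [power of a quotient]
= (((((b^2 · a^4) / b^5) · b^4) · a^(-2))^4) / ((b^(-2))^2)    [power of a power]
= (((((b^2 · a^4) / b^5) · b^4)^4) · ((a^(-2))^4)) / ((b^(-2))^2)    [power of a product]
= (((((b^2 · a^4) / b^5)^4) · ((b^4)^4)) · ((a^(-2))^4)) / ((b^(-2))^2)    [power of a product]
= (((((b^2 · a^4)^4) / ((b^5)^4)) · ((b^4)^4)) · ((a^(-2))^4)) / ((b^(-2))^2)    [power of a quotient]
= ((((((b^2)^4) · ((a^4)^4)) / ((b^5)^4)) · ((b^4)^4)) · ((a^(-2))^4)) / ((b^(-2))^2)    [power of a product]
= ((((b^8 · ((a^4)^4)) / ((b^5)^4)) · ((b^4)^4)) · ((a^(-2))^4)) / ((b^(-2))^2)    [power of a power]
= ((((b^8 · a^16) / ((b^5)^4)) · ((b^4)^4)) · ((a^(-2))^4)) / ((b^(-2))^2)    [power of a power]
= ((((b^8 · a^16) / b^20) · ((b^4)^4)) · ((a^(-2))^4)) / ((b^(-2))^2)    [power of a power]
= ((((b^8 · a^16) / b^20) · b^16) · ((a^(-2))^4)) / ((b^(-2))^2)    [power of a power]
= ((((b^8 · a^16) / b^20) · b^16) · a^(-8)) / ((b^(-2))^2)    [power of a power]
= ((((b^8 · a^16) / b^20) · b^16) · a^(-8)) / b^(-4)    [power of a power]
= a^8b^8    [quotient of powers; product of powers]

a^8b^8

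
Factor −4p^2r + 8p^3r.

4p^2r(−1 + 2p)

−4p^2r + 8p^3r
= 4(−p^2r + 2p^3r)    [factor out 4]
= 4p^2r(−1 + 2p)    [factor out p^2r]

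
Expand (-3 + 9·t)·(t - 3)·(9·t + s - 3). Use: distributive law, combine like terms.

-297·t^2 - 30·s·t + 171·t + 9·s - 27 + 81·t^3 + 9·s·t^2

(-3 + 9·t)·(t - 3)·(9·t + s - 3)
= (-3·t + 9 + 9·t^2 - 27·t)·(9·t + s - 3)    [distributive law]
= (-30·t + 9 + 9·t^2)·(9·t + s - 3)    [combine like terms]
= -270·t^2 - 30·s·t + 90·t + 81·t + 9·s - 27 + 81·t^3 + 9·s·t^2 - 27·t^2    [distributive law]
= -297·t^2 - 30·s·t + 171·t + 9·s - 27 + 81·t^3 + 9·s·t^2    [combine like terms]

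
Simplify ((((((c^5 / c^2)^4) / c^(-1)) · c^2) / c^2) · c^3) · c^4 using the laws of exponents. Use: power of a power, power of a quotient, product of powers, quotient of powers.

c^20

((((((c^5 / c^2)^4) / c^(-1)) · c^2) / c^2) · c^3) · c^4
= (((((((c^5)^4) / ((c^2)^4)) / c^(-1)) · c^2) / c^2) · c^3) · c^4    [power of a quotient]
= (((((c^20 / ((c^2)^4)) / c^(-1)) · c^2) / c^2) · c^3) · c^4    [power of a power]
= (((((c^20 / c^8) / c^(-1)) · c^2) / c^2) · c^3) · c^4    [power of a power]
= ((((c^12 / c^(-1)) · c^2) / c^2) · c^3) · c^4    [quotient of powers]
= (((c^13 · c^2) / c^2) · c^3) · c^4    [quotient of powers]
= ((c^15 / c^2) · c^3) · c^4    [product of powers]
= (c^13 · c^3) · c^4    [quotient of powers]
= c^16 · c^4    [product of powers]
= c^20    [product of powers]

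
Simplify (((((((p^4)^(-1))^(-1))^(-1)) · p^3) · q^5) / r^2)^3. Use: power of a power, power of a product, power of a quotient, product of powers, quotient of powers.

p^(-3)q^15r^(-6)

(((((((p^4)^(-1))^(-1))^(-1)) · p^3) · q^5) / r^2)^3
= (((((((p^4)^(-1))^(-1))^(-1)) · p^3) · q^5)^3) / ((r^2)^3)    [power of a quotient]
= (((((((p^4)^(-1))^(-1))^(-1)) · p^3)^3) · ((q^5)^3)) / ((r^2)^3)    [power of a product]
= (((((((p^4)^(-1))^(-1))^(-1))^3) · ((p^3)^3)) · ((q^5)^3)) / ((r^2)^3)    [power of a product]
= ((((((p^4)^(-1))^(-1))^(-3)) · ((p^3)^3)) · ((q^5)^3)) / ((r^2)^3)    [power of a power]
= (((((p^4)^(-1))^3) · ((p^3)^3)) · ((q^5)^3)) / ((r^2)^3)    [power of a power]
= ((((p^4)^(-3)) · ((p^3)^3)) · ((q^5)^3)) / ((r^2)^3)    [power of a power]
= ((p^(-12) · ((p^3)^3)) · ((q^5)^3)) / ((r^2)^3)    [power of a power]
= ((p^(-12) · p^9) · ((q^5)^3)) / ((r^2)^3)    [power of a power]
= (p^(-3) · ((q^5)^3)) / ((r^2)^3)    [product of powers]
= (p^(-3) · q^15) / ((r^2)^3)    [power of a power]
= (p^(-3) · q^15) / r^6    [power of a power]
= p^(-3)q^15r^(-6)    [quotient of powers]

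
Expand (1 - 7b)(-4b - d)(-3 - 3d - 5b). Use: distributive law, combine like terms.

(1 - 7b)(-4b - d)(-3 - 3d - 5b)
= (-4b - d + 28b² + 7bd)(-3 - 3d - 5b)    [distributive law]
= 12b + 12bd + 20b² + 3d + 3d² + 5bd - 84b² - 84b²d - 140b³ - 21bd - 21bd² - 35b²d    [distributive law]
= 12b - 4bd - 64b² + 3d + 3d² - 119b²d - 140b³ - 21bd²    [combine like terms]

12b - 4bd - 64b² + 3d + 3d² - 119b²d - 140b³ - 21bd²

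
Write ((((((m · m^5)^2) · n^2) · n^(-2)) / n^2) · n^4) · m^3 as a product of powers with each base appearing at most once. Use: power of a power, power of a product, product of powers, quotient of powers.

m^15n^2

((((((m · m^5)^2) · n^2) · n^(-2)) / n^2) · n^4) · m^3
= ((((((m^2) · ((m^5)^2)) · n^2) · n^(-2)) / n^2) · n^4) · m^3    [power of a product]
= (((((m^2 · m^10) · n^2) · n^(-2)) / n^2) · n^4) · m^3    [power of a power]
= ((((m^12 · n^2) · n^(-2)) / n^2) · n^4) · m^3    [product of powers]
= m^15n^2    [quotient of powers; product of powers]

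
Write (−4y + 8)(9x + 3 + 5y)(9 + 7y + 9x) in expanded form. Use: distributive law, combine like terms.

(−4y + 8)(9x + 3 + 5y)(9 + 7y + 9x)
= (−36xy − 12y − 20y² + 72x + 24 + 40y)(9 + 7y + 9x)    [distributive law]
= (−36xy + 28y − 20y² + 72x + 24)(9 + 7y + 9x)    [combine like terms]
= −324xy − 252xy² − 324x²y + 252y + 196y² + 252xy − 180y² − 140y³ − 180xy² + 648x + 504xy + 648x² + 216 + 168y + 216x    [distributive law]
= 432xy − 432xy² − 324x²y + 420y + 16y² − 140y³ + 864x + 648x² + 216    [combine like terms]

432xy − 432xy² − 324x²y + 420y + 16y² − 140y³ + 864x + 648x² + 216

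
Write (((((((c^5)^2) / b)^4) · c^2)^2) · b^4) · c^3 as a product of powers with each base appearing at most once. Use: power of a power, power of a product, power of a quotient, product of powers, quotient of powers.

(((((((c^5)^2) / b)^4) · c^2)^2) · b^4) · c^3
= (((((((c^5)^2) / b)^4)^2) · ((c^2)^2)) · b^4) · c^3    [power of a product]
= ((((((c^5)^2) / b)^8) · ((c^2)^2)) · b^4) · c^3    [power of a power]
= ((((((c^5)^2)^8) / (b^8)) · ((c^2)^2)) · b^4) · c^3    [power of a quotient]
= (((((c^5)^16) / (b^8)) · ((c^2)^2)) · b^4) · c^3    [power of a power]
= (((c^80 / (b^8)) · ((c^2)^2)) · b^4) · c^3    [power of a power]
= (((c^80 / b^8) · c^4) · b^4) · c^3    [power of a power]
= b^(-4)·c^87    [quotient of powers; product of powers]

b^(-4)·c^87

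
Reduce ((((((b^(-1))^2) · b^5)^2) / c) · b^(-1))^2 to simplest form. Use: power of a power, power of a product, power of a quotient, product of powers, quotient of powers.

((((((b^(-1))^2) · b^5)^2) / c) · b^(-1))^2
= ((((((b^(-1))^2) · b^5)^2) / c)^2) · ((b^(-1))^2)    [power of a product]
= ((((((b^(-1))^2) · b^5)^2)^2) / (c^2)) · ((b^(-1))^2)    [power of a quotient]
= (((((b^(-1))^2) · b^5)^4) / (c^2)) · ((b^(-1))^2)    [power of a power]
= (((((b^(-1))^2)^4) · ((b^5)^4)) / (c^2)) · ((b^(-1))^2)    [power of a product]
= ((((b^(-1))^8) · ((b^5)^4)) / (c^2)) · ((b^(-1))^2)    [power of a power]
= ((b^(-8) · ((b^5)^4)) / (c^2)) · ((b^(-1))^2)    [power of a power]
= ((b^(-8) · b^20) / (c^2)) · ((b^(-1))^2)    [power of a power]
= (b^12 / (c^2)) · ((b^(-1))^2)    [product of powers]
= (b^12 / c^2) · b^(-2)    [power of a power]
= b^10·c^(-2)    [quotient of powers; product of powers]

b^10·c^(-2)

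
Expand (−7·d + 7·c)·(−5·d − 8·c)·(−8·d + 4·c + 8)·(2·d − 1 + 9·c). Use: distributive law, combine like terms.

−560·d^4 + 840·d^3 − 2576·c·d^3 + 2884·c·d^2 + 812·c^2·d^2 − 280·d^2 + 84·c^2·d + 4340·c^3·d − 168·c·d − 3808·c^3 − 2016·c^4 + 448·c^2

(−7·d + 7·c)·(−5·d − 8·c)·(−8·d + 4·c + 8)·(2·d − 1 + 9·c)
= (35·d^2 + 56·c·d − 35·c·d − 56·c^2)·(−8·d + 4·c + 8)·(2·d − 1 + 9·c)    [distributive law]
= (35·d^2 + 21·c·d − 56·c^2)·(−8·d + 4·c + 8)·(2·d − 1 + 9·c)    [combine like terms]
= (−280·d^3 + 140·c·d^2 + 280·d^2 − 168·c·d^2 + 84·c^2·d + 168·c·d + 448·c^2·d − 224·c^3 − 448·c^2)·(2·d − 1 + 9·c)    [distributive law]
= (−280·d^3 − 28·c·d^2 + 280·d^2 + 532·c^2·d + 168·c·d − 224·c^3 − 448·c^2)·(2·d − 1 + 9·c)    [combine like terms]
= −560·d^4 + 280·d^3 − 2520·c·d^3 − 56·c·d^3 + 28·c·d^2 − 252·c^2·d^2 + 560·d^3 − 280·d^2 + 2520·c·d^2 + 1064·c^2·d^2 − 532·c^2·d + 4788·c^3·d + 336·c·d^2 − 168·c·d + 1512·c^2·d − 448·c^3·d + 224·c^3 − 2016·c^4 − 896·c^2·d + 448·c^2 − 4032·c^3    [distributive law]
= −560·d^4 + 840·d^3 − 2576·c·d^3 + 2884·c·d^2 + 812·c^2·d^2 − 280·d^2 + 84·c^2·d + 4340·c^3·d − 168·c·d − 3808·c^3 − 2016·c^4 + 448·c^2    [combine like terms]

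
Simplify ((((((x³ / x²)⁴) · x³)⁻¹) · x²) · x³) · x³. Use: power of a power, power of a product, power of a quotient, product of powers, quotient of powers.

((((((x³ / x²)⁴) · x³)⁻¹) · x²) · x³) · x³
= ((((((x³ / x²)⁴)⁻¹) · ((x³)⁻¹)) · x²) · x³) · x³    [power of a product]
= (((((x³ / x²)⁻⁴) · ((x³)⁻¹)) · x²) · x³) · x³    [power of a power]
= ((((((x³)⁻⁴) / ((x²)⁻⁴)) · ((x³)⁻¹)) · x²) · x³) · x³    [power of a quotient]
= ((((x⁻¹² / ((x²)⁻⁴)) · ((x³)⁻¹)) · x²) · x³) · x³    [power of a power]
= ((((x⁻¹² / x⁻⁸) · ((x³)⁻¹)) · x²) · x³) · x³    [power of a power]
= (((x⁻⁴ · ((x³)⁻¹)) · x²) · x³) · x³    [quotient of powers]
= (((x⁻⁴ · x⁻³) · x²) · x³) · x³    [power of a power]
= ((x⁻⁷ · x²) · x³) · x³    [product of powers]
= (x⁻⁵ · x³) · x³    [product of powers]
= x⁻² · x³    [product of powers]
= x    [product of powers]

x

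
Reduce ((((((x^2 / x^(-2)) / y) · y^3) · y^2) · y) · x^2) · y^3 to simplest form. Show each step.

((((((x^2 / x^(-2)) / y) · y^3) · y^2) · y) · x^2) · y^3
= (((((x^4 / y) · y^3) · y^2) · y) · x^2) · y^3    [quotient of powers]
= x^6y^8    [quotient of powers; product of powers]

x^6y^8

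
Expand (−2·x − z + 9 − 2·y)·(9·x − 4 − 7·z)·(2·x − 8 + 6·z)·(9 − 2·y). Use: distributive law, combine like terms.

−324·x³ + 72·x³·y + 2898·x² − 968·x²·y − 882·x²·z + 196·x²·y·z − 7056·x + 3008·x·y + 3384·x·z − 1472·x·y·z + 396·x·z² − 88·x·y·z² + 2304·z − 1088·y·z − 3690·z² + 1576·y·z² + 378·z³ − 84·y·z³ + 2592 − 1152·y + 72·x²·y² − 320·x·y² + 160·x·y²·z + 128·y² + 128·y²·z − 168·y²·z²

(−2·x − z + 9 − 2·y)·(9·x − 4 − 7·z)·(2·x − 8 + 6·z)·(9 − 2·y)
= (−18·x² + 8·x + 14·x·z − 9·x·z + 4·z + 7·z² + 81·x − 36 − 63·z − 18·x·y + 8·y + 14·y·z)·(2·x − 8 + 6·z)·(9 − 2·y)    [distributive law]
= (−18·x² + 89·x + 5·x·z − 59·z + 7·z² − 36 − 18·x·y + 8·y + 14·y·z)·(2·x − 8 + 6·z)·(9 − 2·y)    [combine like terms]
= (−36·x³ + 144·x² − 108·x²·z + 178·x² − 712·x + 534·x·z + 10·x²·z − 40·x·z + 30·x·z² − 118·x·z + 472·z − 354·z² + 14·x·z² − 56·z² + 42·z³ − 72·x + 288 − 216·z − 36·x²·y + 144·x·y − 108·x·y·z + 16·x·y − 64·y + 48·y·z + 28·x·y·z − 112·y·z + 84·y·z²)·(9 − 2·y)    [distributive law]
= (−36·x³ + 322·x² − 98·x²·z − 784·x + 376·x·z + 44·x·z² + 256·z − 410·z² + 42·z³ + 288 − 36·x²·y + 160·x·y − 80·x·y·z − 64·y − 64·y·z + 84·y·z²)·(9 − 2·y)    [combine like terms]
= −324·x³ + 72·x³·y + 2898·x² − 644·x²·y − 882·x²·z + 196·x²·y·z − 7056·x + 1568·x·y + 3384·x·z − 752·x·y·z + 396·x·z² − 88·x·y·z² + 2304·z − 512·y·z − 3690·z² + 820·y·z² + 378·z³ − 84·y·z³ + 2592 − 576·y − 324·x²·y + 72·x²·y² + 1440·x·y − 320·x·y² − 720·x·y·z + 160·x·y²·z − 576·y + 128·y² − 576·y·z + 128·y²·z + 756·y·z² − 168·y²·z²    [distributive law]
= −324·x³ + 72·x³·y + 2898·x² − 968·x²·y − 882·x²·z + 196·x²·y·z − 7056·x + 3008·x·y + 3384·x·z − 1472·x·y·z + 396·x·z² − 88·x·y·z² + 2304·z − 1088·y·z − 3690·z² + 1576·y·z² + 378·z³ − 84·y·z³ + 2592 − 1152·y + 72·x²·y² − 320·x·y² + 160·x·y²·z + 128·y² + 128·y²·z − 168·y²·z²    [combine like terms]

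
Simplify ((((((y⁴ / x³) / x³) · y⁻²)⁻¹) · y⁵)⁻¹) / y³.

x⁻⁶y⁻⁶

((((((y⁴ / x³) / x³) · y⁻²)⁻¹) · y⁵)⁻¹) / y³
= ((((((y⁴ / x³) / x³) · y⁻²)⁻¹)⁻¹) · ((y⁵)⁻¹)) / y³    [power of a product]
= (((((y⁴ / x³) / x³) · y⁻²)¹) · ((y⁵)⁻¹)) / y³    [power of a power]
= (((((y⁴ / x³) / x³)¹) · ((y⁻²)¹)) · ((y⁵)⁻¹)) / y³    [power of a product]
= (((((y⁴ / x³)¹) / ((x³)¹)) · ((y⁻²)¹)) · ((y⁵)⁻¹)) / y³    [power of a quotient]
= ((((((y⁴)¹) / ((x³)¹)) / ((x³)¹)) · ((y⁻²)¹)) · ((y⁵)⁻¹)) / y³    [power of a quotient]
= ((((y⁴ / ((x³)¹)) / ((x³)¹)) · ((y⁻²)¹)) · ((y⁵)⁻¹)) / y³    [power of a power]
= ((((y⁴ / x³) / ((x³)¹)) · ((y⁻²)¹)) · ((y⁵)⁻¹)) / y³    [power of a power]
= ((((y⁴ / x³) / x³) · ((y⁻²)¹)) · ((y⁵)⁻¹)) / y³    [power of a power]
= ((((y⁴ / x³) / x³) · y⁻²) · ((y⁵)⁻¹)) / y³    [power of a power]
= ((((y⁴ / x³) / x³) · y⁻²) · y⁻⁵) / y³    [power of a power]
= x⁻⁶y⁻⁶    [quotient of powers; product of powers]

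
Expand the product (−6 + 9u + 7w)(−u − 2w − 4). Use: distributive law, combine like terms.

(−6 + 9u + 7w)(−u − 2w − 4)
= 6u + 12w + 24 − 9u^2 − 18uw − 36u − 7uw − 14w^2 − 28w    [distributive law]
= −30u − 16w + 24 − 9u^2 − 25uw − 14w^2    [combine like terms]

−30u − 16w + 24 − 9u^2 − 25uw − 14w^2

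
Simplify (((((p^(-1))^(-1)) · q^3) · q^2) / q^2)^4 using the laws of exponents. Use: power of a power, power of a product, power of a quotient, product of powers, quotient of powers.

(((((p^(-1))^(-1)) · q^3) · q^2) / q^2)^4
= (((((p^(-1))^(-1)) · q^3) · q^2)^4) / ((q^2)^4)    [power of a quotient]
= (((((p^(-1))^(-1)) · q^3)^4) · ((q^2)^4)) / ((q^2)^4)    [power of a product]
= (((((p^(-1))^(-1))^4) · ((q^3)^4)) · ((q^2)^4)) / ((q^2)^4)    [power of a product]
= ((((p^(-1))^(-4)) · ((q^3)^4)) · ((q^2)^4)) / ((q^2)^4)    [power of a power]
= (((p^4) · ((q^3)^4)) · ((q^2)^4)) / ((q^2)^4)    [power of a power]
= ((p^4 · q^12) · ((q^2)^4)) / ((q^2)^4)    [power of a power]
= ((p^4 · q^12) · q^8) / ((q^2)^4)    [power of a power]
= ((p^4 · q^12) · q^8) / q^8    [power of a power]
= p^4q^12    [quotient of powers; product of powers]

p^4q^12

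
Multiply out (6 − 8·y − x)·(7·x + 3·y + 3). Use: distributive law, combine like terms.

(6 − 8·y − x)·(7·x + 3·y + 3)
= 42·x + 18·y + 18 − 56·x·y − 24·y^2 − 24·y − 7·x^2 − 3·x·y − 3·x    [distributive law]
= 39·x − 6·y + 18 − 59·x·y − 24·y^2 − 7·x^2    [combine like terms]

39·x − 6·y + 18 − 59·x·y − 24·y^2 − 7·x^2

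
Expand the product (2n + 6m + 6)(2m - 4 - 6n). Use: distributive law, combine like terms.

-32mn - 44n - 12n² + 12m² - 12m - 24

(2n + 6m + 6)(2m - 4 - 6n)
= 4mn - 8n - 12n² + 12m² - 24m - 36mn + 12m - 24 - 36n    [distributive law]
= -32mn - 44n - 12n² + 12m² - 12m - 24    [combine like terms]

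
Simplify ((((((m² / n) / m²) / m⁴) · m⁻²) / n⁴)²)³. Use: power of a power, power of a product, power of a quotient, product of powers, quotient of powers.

m⁻³⁶n⁻³⁰

((((((m² / n) / m²) / m⁴) · m⁻²) / n⁴)²)³
= (((((m² / n) / m²) / m⁴) · m⁻²) / n⁴)⁶    [power of a power]
= (((((m² / n) / m²) / m⁴) · m⁻²)⁶) / ((n⁴)⁶)    [power of a quotient]
= (((((m² / n) / m²) / m⁴)⁶) · ((m⁻²)⁶)) / ((n⁴)⁶)    [power of a product]
= (((((m² / n) / m²)⁶) / ((m⁴)⁶)) · ((m⁻²)⁶)) / ((n⁴)⁶)    [power of a quotient]
= (((((m² / n)⁶) / ((m²)⁶)) / ((m⁴)⁶)) · ((m⁻²)⁶)) / ((n⁴)⁶)    [power of a quotient]
= ((((((m²)⁶) / (n⁶)) / ((m²)⁶)) / ((m⁴)⁶)) · ((m⁻²)⁶)) / ((n⁴)⁶)    [power of a quotient]
= ((((m¹² / (n⁶)) / ((m²)⁶)) / ((m⁴)⁶)) · ((m⁻²)⁶)) / ((n⁴)⁶)    [power of a power]
= ((((m¹² / n⁶) / m¹²) / ((m⁴)⁶)) · ((m⁻²)⁶)) / ((n⁴)⁶)    [power of a power]
= ((((m¹² / n⁶) / m¹²) / m²⁴) · ((m⁻²)⁶)) / ((n⁴)⁶)    [power of a power]
= ((((m¹² / n⁶) / m¹²) / m²⁴) · m⁻¹²) / ((n⁴)⁶)    [power of a power]
= ((((m¹² / n⁶) / m¹²) / m²⁴) · m⁻¹²) / n²⁴    [power of a power]
= m⁻³⁶n⁻³⁰    [quotient of powers; product of powers]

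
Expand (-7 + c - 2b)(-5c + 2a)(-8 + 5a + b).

-280c + 159ac - 45bc + 112a - 70a^2 + 18ab + 40c^2 - 25ac^2 - 5bc^2 + 10a^2c + 52abc + 10b^2c - 20a^2b - 4ab^2

(-7 + c - 2b)(-5c + 2a)(-8 + 5a + b)
= (35c - 14a - 5c^2 + 2ac + 10bc - 4ab)(-8 + 5a + b)    [distributive law]
= -280c + 175ac + 35bc + 112a - 70a^2 - 14ab + 40c^2 - 25ac^2 - 5bc^2 - 16ac + 10a^2c + 2abc - 80bc + 50abc + 10b^2c + 32ab - 20a^2b - 4ab^2    [distributive law]
= -280c + 159ac - 45bc + 112a - 70a^2 + 18ab + 40c^2 - 25ac^2 - 5bc^2 + 10a^2c + 52abc + 10b^2c - 20a^2b - 4ab^2    [combine like terms]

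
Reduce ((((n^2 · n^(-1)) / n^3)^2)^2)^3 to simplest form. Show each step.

n^(-24)

((((n^2 · n^(-1)) / n^3)^2)^2)^3
= (((n^2 · n^(-1)) / n^3)^2)^6    [power of a power]
= ((n^2 · n^(-1)) / n^3)^12    [power of a power]
= ((n^2 · n^(-1))^12) / ((n^3)^12)    [power of a quotient]
= (((n^2)^12) · ((n^(-1))^12)) / ((n^3)^12)    [power of a product]
= (n^24 · ((n^(-1))^12)) / ((n^3)^12)    [power of a power]
= (n^24 · n^(-12)) / ((n^3)^12)    [power of a power]
= n^12 / ((n^3)^12)    [product of powers]
= n^12 / n^36    [power of a power]
= n^(-24)    [quotient of powers]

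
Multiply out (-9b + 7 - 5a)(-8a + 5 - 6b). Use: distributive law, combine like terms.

(-9b + 7 - 5a)(-8a + 5 - 6b)
= 72ab - 45b + 54b² - 56a + 35 - 42b + 40a² - 25a + 30ab    [distributive law]
= 102ab - 87b + 54b² - 81a + 35 + 40a²    [combine like terms]

102ab - 87b + 54b² - 81a + 35 + 40a²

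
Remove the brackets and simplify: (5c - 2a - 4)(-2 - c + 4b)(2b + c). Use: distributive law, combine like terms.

-28bc - 6c^2 + 10bc^2 - 5c^3 + 40b^2c + 8ab + 4ac - 4abc + 2ac^2 - 16ab^2 + 16b + 8c - 32b^2

(5c - 2a - 4)(-2 - c + 4b)(2b + c)
= (-10c - 5c^2 + 20bc + 4a + 2ac - 8ab + 8 + 4c - 16b)(2b + c)    [distributive law]
= (-6c - 5c^2 + 20bc + 4a + 2ac - 8ab + 8 - 16b)(2b + c)    [combine like terms]
= -12bc - 6c^2 - 10bc^2 - 5c^3 + 40b^2c + 20bc^2 + 8ab + 4ac + 4abc + 2ac^2 - 16ab^2 - 8abc + 16b + 8c - 32b^2 - 16bc    [distributive law]
= -28bc - 6c^2 + 10bc^2 - 5c^3 + 40b^2c + 8ab + 4ac - 4abc + 2ac^2 - 16ab^2 + 16b + 8c - 32b^2    [combine like terms]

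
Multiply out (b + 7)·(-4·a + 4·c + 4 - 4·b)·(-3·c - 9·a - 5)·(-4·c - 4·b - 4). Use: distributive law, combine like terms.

(b + 7)·(-4·a + 4·c + 4 - 4·b)·(-3·c - 9·a - 5)·(-4·c - 4·b - 4)
= (-4·a·b + 4·b·c + 4·b - 4·b^2 - 28·a + 28·c + 28 - 28·b)·(-3·c - 9·a - 5)·(-4·c - 4·b - 4)    [distributive law]
= (-4·a·b + 4·b·c - 24·b - 4·b^2 - 28·a + 28·c + 28)·(-3·c - 9·a - 5)·(-4·c - 4·b - 4)    [combine like terms]
= (12·a·b·c + 36·a^2·b + 20·a·b - 12·b·c^2 - 36·a·b·c - 20·b·c + 72·b·c + 216·a·b + 120·b + 12·b^2·c + 36·a·b^2 + 20·b^2 + 84·a·c + 252·a^2 + 140·a - 84·c^2 - 252·a·c - 140·c - 84·c - 252·a - 140)·(-4·c - 4·b - 4)    [distributive law]
= (-24·a·b·c + 36·a^2·b + 236·a·b - 12·b·c^2 + 52·b·c + 120·b + 12·b^2·c + 36·a·b^2 + 20·b^2 - 168·a·c + 252·a^2 - 112·a - 84·c^2 - 224·c - 140)·(-4·c - 4·b - 4)    [combine like terms]
= 96·a·b·c^2 + 96·a·b^2·c + 96·a·b·c - 144·a^2·b·c - 144·a^2·b^2 - 144·a^2·b - 944·a·b·c - 944·a·b^2 - 944·a·b + 48·b·c^3 + 48·b^2·c^2 + 48·b·c^2 - 208·b·c^2 - 208·b^2·c - 208·b·c - 480·b·c - 480·b^2 - 480·b - 48·b^2·c^2 - 48·b^3·c - 48·b^2·c - 144·a·b^2·c - 144·a·b^3 - 144·a·b^2 - 80·b^2·c - 80·b^3 - 80·b^2 + 672·a·c^2 + 672·a·b·c + 672·a·c - 1008·a^2·c - 1008·a^2·b - 1008·a^2 + 448·a·c + 448·a·b + 448·a + 336·c^3 + 336·b·c^2 + 336·c^2 + 896·c^2 + 896·b·c + 896·c + 560·c + 560·b + 560    [distributive law]
= 96·a·b·c^2 - 48·a·b^2·c - 176·a·b·c - 144·a^2·b·c - 144·a^2·b^2 - 1152·a^2·b - 1088·a·b^2 - 496·a·b + 48·b·c^3 + 176·b·c^2 - 336·b^2·c + 208·b·c - 560·b^2 + 80·b - 48·b^3·c - 144·a·b^3 - 80·b^3 + 672·a·c^2 + 1120·a·c - 1008·a^2·c - 1008·a^2 + 448·a + 336·c^3 + 1232·c^2 + 1456·c + 560    [combine like terms]

96·a·b·c^2 - 48·a·b^2·c - 176·a·b·c - 144·a^2·b·c - 144·a^2·b^2 - 1152·a^2·b - 1088·a·b^2 - 496·a·b + 48·b·c^3 + 176·b·c^2 - 336·b^2·c + 208·b·c - 560·b^2 + 80·b - 48·b^3·c - 144·a·b^3 - 80·b^3 + 672·a·c^2 + 1120·a·c - 1008·a^2·c - 1008·a^2 + 448·a + 336·c^3 + 1232·c^2 + 1456·c + 560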